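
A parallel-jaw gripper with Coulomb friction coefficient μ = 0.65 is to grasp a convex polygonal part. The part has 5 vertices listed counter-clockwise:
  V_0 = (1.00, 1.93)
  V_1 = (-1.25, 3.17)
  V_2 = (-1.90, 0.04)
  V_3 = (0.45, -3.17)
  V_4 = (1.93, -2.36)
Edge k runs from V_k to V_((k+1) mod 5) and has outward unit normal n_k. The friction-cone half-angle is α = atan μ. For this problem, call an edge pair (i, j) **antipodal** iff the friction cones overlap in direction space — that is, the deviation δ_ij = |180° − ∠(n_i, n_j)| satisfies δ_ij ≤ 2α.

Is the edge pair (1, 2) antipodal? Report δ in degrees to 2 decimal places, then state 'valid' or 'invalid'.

α = atan 0.65 = 33.02°;  2α = 66.05°
edge 1: e_1 = (-0.65, -3.13);  n_1 = (-0.9791, +0.2033)
edge 2: e_2 = (+2.35, -3.21);  n_2 = (-0.8069, -0.5907)
∠(n_1, n_2) = 47.94°
δ = |180° − 47.94°| = 132.06°
132.06° > 2α = 66.05°  →  invalid

δ = 132.06°, invalid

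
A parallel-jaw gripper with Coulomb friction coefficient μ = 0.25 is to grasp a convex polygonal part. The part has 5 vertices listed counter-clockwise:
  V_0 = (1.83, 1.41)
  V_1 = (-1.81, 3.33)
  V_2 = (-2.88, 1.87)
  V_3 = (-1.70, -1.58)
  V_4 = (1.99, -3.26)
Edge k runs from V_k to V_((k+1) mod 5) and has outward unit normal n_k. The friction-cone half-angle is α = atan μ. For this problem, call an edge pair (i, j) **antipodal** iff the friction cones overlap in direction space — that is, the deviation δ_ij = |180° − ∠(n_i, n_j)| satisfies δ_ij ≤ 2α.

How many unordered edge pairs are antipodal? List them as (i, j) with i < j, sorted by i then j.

α = atan 0.25 = 14.04°;  2α = 28.07°
n_0 = (+0.4665, +0.8845)
n_1 = (-0.8066, +0.5911)
n_2 = (-0.9462, -0.3236)
n_3 = (-0.4144, -0.9101)
n_4 = (+0.9994, +0.0342)
  (0,1): δ = 98.43°  ·
  (0,2): δ = 43.31°  ·
  (0,3): δ = 3.33°  ✓
  (0,4): δ = 119.77°  ·
  (1,2): δ = 124.88°  ·
  (1,3): δ = 78.24°  ·
  (1,4): δ = 38.20°  ·
  (2,3): δ = 133.36°  ·
  (2,4): δ = 16.92°  ✓
  (3,4): δ = 63.56°  ·
antipodal pairs: 2

count = 2; pairs: (0,3), (2,4)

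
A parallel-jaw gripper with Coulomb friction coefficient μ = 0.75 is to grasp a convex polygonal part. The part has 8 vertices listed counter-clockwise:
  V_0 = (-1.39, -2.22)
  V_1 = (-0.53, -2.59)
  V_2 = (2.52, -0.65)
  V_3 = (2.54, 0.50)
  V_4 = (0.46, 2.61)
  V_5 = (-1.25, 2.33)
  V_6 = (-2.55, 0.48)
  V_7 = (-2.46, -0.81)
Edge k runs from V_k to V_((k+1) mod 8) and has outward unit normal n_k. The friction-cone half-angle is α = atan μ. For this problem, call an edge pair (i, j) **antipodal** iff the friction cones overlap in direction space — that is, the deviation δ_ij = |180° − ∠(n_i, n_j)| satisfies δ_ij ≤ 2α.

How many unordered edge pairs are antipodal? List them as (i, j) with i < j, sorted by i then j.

count = 12; pairs: (0,2), (0,3), (0,4), (1,4), (1,5), (1,6), (2,5), (2,6), (2,7), (3,6), (3,7), (4,7)

α = atan 0.75 = 36.87°;  2α = 73.74°
n_0 = (-0.3952, -0.9186)
n_1 = (+0.5367, -0.8438)
n_2 = (+0.9998, -0.0174)
n_3 = (+0.7122, +0.7020)
n_4 = (-0.1616, +0.9869)
n_5 = (-0.8182, +0.5749)
n_6 = (-0.9976, -0.0696)
n_7 = (-0.7966, -0.6045)
  (0,1): δ = 124.26°  ·
  (0,2): δ = 67.72°  ✓
  (0,3): δ = 22.13°  ✓
  (0,4): δ = 32.58°  ✓
  (0,5): δ = 78.18°  ·
  (0,6): δ = 117.27°  ·
  (0,7): δ = 150.47°  ·
  (1,2): δ = 123.46°  ·
  (1,3): δ = 77.87°  ·
  (1,4): δ = 23.16°  ✓
  (1,5): δ = 22.45°  ✓
  (1,6): δ = 61.53°  ✓
  (1,7): δ = 94.73°  ·
  (2,3): δ = 134.41°  ·
  (2,4): δ = 79.70°  ·
  (2,5): δ = 34.10°  ✓
  (2,6): δ = 4.99°  ✓
  (2,7): δ = 38.19°  ✓
  (3,4): δ = 125.29°  ·
  (3,5): δ = 79.69°  ·
  (3,6): δ = 40.60°  ✓
  (3,7): δ = 7.40°  ✓
  (4,5): δ = 134.40°  ·
  (4,6): δ = 95.31°  ·
  (4,7): δ = 62.11°  ✓
  (5,6): δ = 140.91°  ·
  (5,7): δ = 107.71°  ·
  (6,7): δ = 146.80°  ·
antipodal pairs: 12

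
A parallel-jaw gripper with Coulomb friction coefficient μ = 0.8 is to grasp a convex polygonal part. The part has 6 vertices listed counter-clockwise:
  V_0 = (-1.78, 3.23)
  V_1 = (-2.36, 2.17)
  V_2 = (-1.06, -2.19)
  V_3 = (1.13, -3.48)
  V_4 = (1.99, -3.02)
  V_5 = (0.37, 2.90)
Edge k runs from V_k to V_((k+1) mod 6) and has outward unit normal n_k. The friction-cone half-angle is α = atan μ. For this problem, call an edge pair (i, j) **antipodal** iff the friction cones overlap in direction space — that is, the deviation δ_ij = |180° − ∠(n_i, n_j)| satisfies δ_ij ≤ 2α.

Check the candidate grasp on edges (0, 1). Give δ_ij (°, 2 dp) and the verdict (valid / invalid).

α = atan 0.8 = 38.66°;  2α = 77.32°
edge 0: e_0 = (-0.58, -1.06);  n_0 = (-0.8773, +0.4800)
edge 1: e_1 = (+1.30, -4.36);  n_1 = (-0.9583, -0.2857)
∠(n_0, n_1) = 45.29°
δ = |180° − 45.29°| = 134.71°
134.71° > 2α = 77.32°  →  invalid

δ = 134.71°, invalid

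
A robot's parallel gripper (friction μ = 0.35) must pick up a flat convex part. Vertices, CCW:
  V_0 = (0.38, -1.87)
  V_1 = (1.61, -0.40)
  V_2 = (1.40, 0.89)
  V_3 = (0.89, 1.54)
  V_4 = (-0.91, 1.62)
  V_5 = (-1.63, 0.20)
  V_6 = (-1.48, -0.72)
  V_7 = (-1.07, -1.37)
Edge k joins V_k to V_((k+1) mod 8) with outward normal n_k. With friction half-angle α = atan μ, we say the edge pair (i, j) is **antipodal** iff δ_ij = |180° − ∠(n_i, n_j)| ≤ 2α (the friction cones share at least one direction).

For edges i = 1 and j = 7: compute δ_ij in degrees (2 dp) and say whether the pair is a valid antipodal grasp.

δ = 61.73°, invalid

α = atan 0.35 = 19.29°;  2α = 38.58°
edge 1: e_1 = (-0.21, +1.29);  n_1 = (+0.9870, +0.1607)
edge 7: e_7 = (+1.45, -0.50);  n_7 = (-0.3260, -0.9454)
∠(n_1, n_7) = 118.27°
δ = |180° − 118.27°| = 61.73°
61.73° > 2α = 38.58°  →  invalid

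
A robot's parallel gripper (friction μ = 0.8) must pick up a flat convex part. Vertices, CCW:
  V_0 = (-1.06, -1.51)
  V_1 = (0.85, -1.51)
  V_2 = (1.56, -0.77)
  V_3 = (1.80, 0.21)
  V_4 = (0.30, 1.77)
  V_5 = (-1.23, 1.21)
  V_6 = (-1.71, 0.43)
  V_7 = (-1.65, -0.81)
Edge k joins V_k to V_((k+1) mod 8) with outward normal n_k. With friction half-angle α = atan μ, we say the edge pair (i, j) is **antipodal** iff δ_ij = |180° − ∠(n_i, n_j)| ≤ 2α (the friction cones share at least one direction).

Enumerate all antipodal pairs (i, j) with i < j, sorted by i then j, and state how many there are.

count = 14; pairs: (0,3), (0,4), (0,5), (1,4), (1,5), (1,6), (2,4), (2,5), (2,6), (2,7), (3,5), (3,6), (3,7), (4,7)

α = atan 0.8 = 38.66°;  2α = 77.32°
n_0 = (+0.0000, -1.0000)
n_1 = (+0.7216, -0.6923)
n_2 = (+0.9713, -0.2379)
n_3 = (+0.7208, +0.6931)
n_4 = (-0.3437, +0.9391)
n_5 = (-0.8517, +0.5241)
n_6 = (-0.9988, -0.0483)
n_7 = (-0.7646, -0.6445)
  (0,1): δ = 133.81°  ·
  (0,2): δ = 103.76°  ·
  (0,3): δ = 46.12°  ✓
  (0,4): δ = 20.10°  ✓
  (0,5): δ = 58.39°  ✓
  (0,6): δ = 92.77°  ·
  (0,7): δ = 130.13°  ·
  (1,2): δ = 149.95°  ·
  (1,3): δ = 92.31°  ·
  (1,4): δ = 26.08°  ✓
  (1,5): δ = 12.21°  ✓
  (1,6): δ = 46.58°  ✓
  (1,7): δ = 83.94°  ·
  (2,3): δ = 122.36°  ·
  (2,4): δ = 56.14°  ✓
  (2,5): δ = 17.85°  ✓
  (2,6): δ = 16.53°  ✓
  (2,7): δ = 53.89°  ✓
  (3,4): δ = 113.77°  ·
  (3,5): δ = 75.48°  ✓
  (3,6): δ = 41.11°  ✓
  (3,7): δ = 3.75°  ✓
  (4,5): δ = 141.71°  ·
  (4,6): δ = 107.33°  ·
  (4,7): δ = 69.98°  ✓
  (5,6): δ = 145.62°  ·
  (5,7): δ = 108.27°  ·
  (6,7): δ = 142.64°  ·
antipodal pairs: 14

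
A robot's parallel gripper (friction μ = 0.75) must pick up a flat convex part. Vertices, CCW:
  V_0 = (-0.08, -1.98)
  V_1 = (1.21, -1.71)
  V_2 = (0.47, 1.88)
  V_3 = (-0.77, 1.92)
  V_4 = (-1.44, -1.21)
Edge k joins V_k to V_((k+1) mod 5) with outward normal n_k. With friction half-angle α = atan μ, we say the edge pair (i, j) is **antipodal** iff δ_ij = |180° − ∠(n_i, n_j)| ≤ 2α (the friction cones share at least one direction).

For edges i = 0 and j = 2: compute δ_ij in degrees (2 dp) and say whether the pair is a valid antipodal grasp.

δ = 13.67°, valid

α = atan 0.75 = 36.87°;  2α = 73.74°
edge 0: e_0 = (+1.29, +0.27);  n_0 = (+0.2049, -0.9788)
edge 2: e_2 = (-1.24, +0.04);  n_2 = (+0.0322, +0.9995)
∠(n_0, n_2) = 166.33°
δ = |180° − 166.33°| = 13.67°
13.67° ≤ 2α = 73.74°  →  valid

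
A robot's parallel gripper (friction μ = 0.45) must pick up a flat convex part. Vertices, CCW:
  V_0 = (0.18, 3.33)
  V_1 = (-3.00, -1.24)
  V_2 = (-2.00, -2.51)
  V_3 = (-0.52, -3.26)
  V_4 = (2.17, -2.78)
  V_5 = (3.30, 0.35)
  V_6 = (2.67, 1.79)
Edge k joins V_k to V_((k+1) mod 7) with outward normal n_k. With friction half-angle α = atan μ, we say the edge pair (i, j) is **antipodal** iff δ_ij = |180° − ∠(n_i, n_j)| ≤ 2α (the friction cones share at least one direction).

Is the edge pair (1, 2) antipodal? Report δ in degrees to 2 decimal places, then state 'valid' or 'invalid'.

α = atan 0.45 = 24.23°;  2α = 48.46°
edge 1: e_1 = (+1.00, -1.27);  n_1 = (-0.7857, -0.6186)
edge 2: e_2 = (+1.48, -0.75);  n_2 = (-0.4520, -0.8920)
∠(n_1, n_2) = 24.91°
δ = |180° − 24.91°| = 155.09°
155.09° > 2α = 48.46°  →  invalid

δ = 155.09°, invalid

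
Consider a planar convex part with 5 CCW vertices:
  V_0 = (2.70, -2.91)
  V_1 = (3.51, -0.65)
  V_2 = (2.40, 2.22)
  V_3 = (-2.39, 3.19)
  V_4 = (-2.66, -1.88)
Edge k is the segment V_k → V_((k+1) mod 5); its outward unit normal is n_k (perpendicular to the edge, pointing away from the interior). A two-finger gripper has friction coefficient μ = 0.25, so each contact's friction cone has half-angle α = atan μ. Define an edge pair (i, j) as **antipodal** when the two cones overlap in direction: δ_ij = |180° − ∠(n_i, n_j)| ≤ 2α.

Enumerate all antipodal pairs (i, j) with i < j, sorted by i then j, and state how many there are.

α = atan 0.25 = 14.04°;  2α = 28.07°
n_0 = (+0.9414, -0.3374)
n_1 = (+0.9327, +0.3607)
n_2 = (+0.1985, +0.9801)
n_3 = (-0.9986, +0.0532)
n_4 = (-0.1887, -0.9820)
  (0,1): δ = 139.14°  ·
  (0,2): δ = 81.73°  ·
  (0,3): δ = 16.67°  ✓
  (0,4): δ = 98.84°  ·
  (1,2): δ = 122.59°  ·
  (1,3): δ = 24.19°  ✓
  (1,4): δ = 57.98°  ·
  (2,3): δ = 81.60°  ·
  (2,4): δ = 0.57°  ✓
  (3,4): δ = 97.83°  ·
antipodal pairs: 3

count = 3; pairs: (0,3), (1,3), (2,4)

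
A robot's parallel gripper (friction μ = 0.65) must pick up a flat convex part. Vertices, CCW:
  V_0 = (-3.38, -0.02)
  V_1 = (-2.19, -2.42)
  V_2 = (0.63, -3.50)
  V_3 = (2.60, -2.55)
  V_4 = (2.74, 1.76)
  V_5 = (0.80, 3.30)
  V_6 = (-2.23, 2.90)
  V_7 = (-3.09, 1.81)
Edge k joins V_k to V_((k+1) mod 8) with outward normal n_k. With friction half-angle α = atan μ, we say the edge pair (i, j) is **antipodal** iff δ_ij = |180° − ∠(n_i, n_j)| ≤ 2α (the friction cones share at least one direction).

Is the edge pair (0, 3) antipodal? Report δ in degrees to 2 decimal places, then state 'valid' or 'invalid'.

δ = 28.23°, valid

α = atan 0.65 = 33.02°;  2α = 66.05°
edge 0: e_0 = (+1.19, -2.40);  n_0 = (-0.8959, -0.4442)
edge 3: e_3 = (+0.14, +4.31);  n_3 = (+0.9995, -0.0325)
∠(n_0, n_3) = 151.77°
δ = |180° − 151.77°| = 28.23°
28.23° ≤ 2α = 66.05°  →  valid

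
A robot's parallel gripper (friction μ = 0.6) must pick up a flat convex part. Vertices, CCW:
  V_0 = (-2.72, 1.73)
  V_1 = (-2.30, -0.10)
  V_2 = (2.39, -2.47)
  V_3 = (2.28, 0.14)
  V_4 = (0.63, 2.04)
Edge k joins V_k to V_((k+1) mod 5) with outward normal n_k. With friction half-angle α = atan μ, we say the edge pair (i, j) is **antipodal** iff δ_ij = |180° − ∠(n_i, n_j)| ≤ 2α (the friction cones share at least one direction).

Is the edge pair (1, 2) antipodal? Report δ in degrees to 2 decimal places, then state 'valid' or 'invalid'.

δ = 60.78°, valid

α = atan 0.6 = 30.96°;  2α = 61.93°
edge 1: e_1 = (+4.69, -2.37);  n_1 = (-0.4510, -0.8925)
edge 2: e_2 = (-0.11, +2.61);  n_2 = (+0.9991, +0.0421)
∠(n_1, n_2) = 119.22°
δ = |180° − 119.22°| = 60.78°
60.78° ≤ 2α = 61.93°  →  valid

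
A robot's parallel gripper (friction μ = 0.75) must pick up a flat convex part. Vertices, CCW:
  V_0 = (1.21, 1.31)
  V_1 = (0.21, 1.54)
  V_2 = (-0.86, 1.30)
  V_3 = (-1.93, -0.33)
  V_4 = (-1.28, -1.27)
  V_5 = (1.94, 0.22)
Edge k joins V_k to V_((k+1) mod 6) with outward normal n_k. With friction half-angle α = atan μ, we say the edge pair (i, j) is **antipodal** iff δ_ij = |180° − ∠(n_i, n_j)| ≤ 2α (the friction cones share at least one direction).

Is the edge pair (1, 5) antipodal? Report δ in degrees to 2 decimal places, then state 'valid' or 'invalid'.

δ = 111.17°, invalid

α = atan 0.75 = 36.87°;  2α = 73.74°
edge 1: e_1 = (-1.07, -0.24);  n_1 = (-0.2189, +0.9758)
edge 5: e_5 = (-0.73, +1.09);  n_5 = (+0.8309, +0.5565)
∠(n_1, n_5) = 68.83°
δ = |180° − 68.83°| = 111.17°
111.17° > 2α = 73.74°  →  invalid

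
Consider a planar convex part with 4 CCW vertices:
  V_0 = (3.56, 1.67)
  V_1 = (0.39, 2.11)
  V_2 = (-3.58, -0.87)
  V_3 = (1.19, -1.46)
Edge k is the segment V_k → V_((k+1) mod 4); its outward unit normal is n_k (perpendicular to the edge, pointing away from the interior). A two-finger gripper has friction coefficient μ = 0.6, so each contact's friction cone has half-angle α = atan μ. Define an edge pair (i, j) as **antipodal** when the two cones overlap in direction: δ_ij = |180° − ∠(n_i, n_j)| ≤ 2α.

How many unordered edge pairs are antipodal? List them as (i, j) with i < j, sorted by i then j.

α = atan 0.6 = 30.96°;  2α = 61.93°
n_0 = (+0.1375, +0.9905)
n_1 = (-0.6003, +0.7998)
n_2 = (-0.1228, -0.9924)
n_3 = (+0.7972, -0.6037)
  (0,1): δ = 135.20°  ·
  (0,2): δ = 0.85°  ✓
  (0,3): δ = 60.77°  ✓
  (1,2): δ = 43.94°  ✓
  (1,3): δ = 15.97°  ✓
  (2,3): δ = 120.08°  ·
antipodal pairs: 4

count = 4; pairs: (0,2), (0,3), (1,2), (1,3)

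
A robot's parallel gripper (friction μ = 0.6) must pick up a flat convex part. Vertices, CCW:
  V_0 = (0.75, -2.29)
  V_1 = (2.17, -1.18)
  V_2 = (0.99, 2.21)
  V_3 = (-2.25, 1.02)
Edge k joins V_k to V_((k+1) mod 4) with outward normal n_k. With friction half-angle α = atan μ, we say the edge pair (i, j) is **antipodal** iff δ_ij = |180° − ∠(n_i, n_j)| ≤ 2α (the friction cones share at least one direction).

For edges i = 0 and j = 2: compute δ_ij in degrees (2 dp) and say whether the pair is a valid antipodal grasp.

δ = 17.85°, valid

α = atan 0.6 = 30.96°;  2α = 61.93°
edge 0: e_0 = (+1.42, +1.11);  n_0 = (+0.6159, -0.7879)
edge 2: e_2 = (-3.24, -1.19);  n_2 = (-0.3448, +0.9387)
∠(n_0, n_2) = 162.15°
δ = |180° − 162.15°| = 17.85°
17.85° ≤ 2α = 61.93°  →  valid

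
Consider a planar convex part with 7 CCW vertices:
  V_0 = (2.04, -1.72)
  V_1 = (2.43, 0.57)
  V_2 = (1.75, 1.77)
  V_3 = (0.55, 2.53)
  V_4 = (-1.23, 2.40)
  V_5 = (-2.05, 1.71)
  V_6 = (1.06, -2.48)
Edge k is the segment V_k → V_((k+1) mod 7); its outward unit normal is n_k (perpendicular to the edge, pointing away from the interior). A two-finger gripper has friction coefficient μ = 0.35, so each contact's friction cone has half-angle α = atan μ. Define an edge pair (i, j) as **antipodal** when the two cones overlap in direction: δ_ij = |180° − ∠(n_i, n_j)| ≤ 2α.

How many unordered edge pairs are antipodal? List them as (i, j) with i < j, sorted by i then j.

count = 4; pairs: (1,5), (2,5), (3,6), (4,6)

α = atan 0.35 = 19.29°;  2α = 38.58°
n_0 = (+0.9858, -0.1679)
n_1 = (+0.8700, +0.4930)
n_2 = (+0.5351, +0.8448)
n_3 = (-0.0728, +0.9973)
n_4 = (-0.6438, +0.7652)
n_5 = (-0.8030, -0.5960)
n_6 = (+0.6128, -0.7902)
  (0,1): δ = 140.80°  ·
  (0,2): δ = 112.68°  ·
  (0,3): δ = 76.16°  ·
  (0,4): δ = 40.26°  ·
  (0,5): δ = 46.25°  ·
  (0,6): δ = 137.46°  ·
  (1,2): δ = 151.89°  ·
  (1,3): δ = 115.36°  ·
  (1,4): δ = 79.46°  ·
  (1,5): δ = 7.05°  ✓
  (1,6): δ = 98.26°  ·
  (2,3): δ = 143.48°  ·
  (2,4): δ = 107.57°  ·
  (2,5): δ = 21.07°  ✓
  (2,6): δ = 70.14°  ·
  (3,4): δ = 144.10°  ·
  (3,5): δ = 57.59°  ·
  (3,6): δ = 33.62°  ✓
  (4,5): δ = 93.49°  ·
  (4,6): δ = 2.29°  ✓
  (5,6): δ = 88.79°  ·
antipodal pairs: 4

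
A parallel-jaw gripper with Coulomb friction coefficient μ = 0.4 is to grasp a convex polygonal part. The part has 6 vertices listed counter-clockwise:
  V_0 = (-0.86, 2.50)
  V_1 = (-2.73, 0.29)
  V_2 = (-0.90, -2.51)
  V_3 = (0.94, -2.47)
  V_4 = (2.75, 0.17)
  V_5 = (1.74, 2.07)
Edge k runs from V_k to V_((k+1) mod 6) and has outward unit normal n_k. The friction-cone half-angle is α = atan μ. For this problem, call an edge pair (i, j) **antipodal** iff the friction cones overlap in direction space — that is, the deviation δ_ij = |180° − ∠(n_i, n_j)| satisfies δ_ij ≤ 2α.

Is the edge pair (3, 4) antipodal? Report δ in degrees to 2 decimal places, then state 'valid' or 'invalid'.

α = atan 0.4 = 21.80°;  2α = 43.60°
edge 3: e_3 = (+1.81, +2.64);  n_3 = (+0.8248, -0.5655)
edge 4: e_4 = (-1.01, +1.90);  n_4 = (+0.8830, +0.4694)
∠(n_3, n_4) = 62.43°
δ = |180° − 62.43°| = 117.57°
117.57° > 2α = 43.60°  →  invalid

δ = 117.57°, invalid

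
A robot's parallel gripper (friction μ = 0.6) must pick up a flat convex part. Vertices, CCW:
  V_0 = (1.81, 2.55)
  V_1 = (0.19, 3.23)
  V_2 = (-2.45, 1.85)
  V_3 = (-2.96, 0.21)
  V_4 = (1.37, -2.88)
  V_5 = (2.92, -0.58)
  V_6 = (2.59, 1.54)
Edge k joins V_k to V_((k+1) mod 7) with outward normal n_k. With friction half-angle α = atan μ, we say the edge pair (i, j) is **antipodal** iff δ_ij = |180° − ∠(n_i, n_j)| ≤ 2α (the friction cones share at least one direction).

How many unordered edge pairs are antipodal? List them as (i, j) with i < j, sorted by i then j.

count = 7; pairs: (0,3), (1,4), (2,4), (2,5), (2,6), (3,5), (3,6)

α = atan 0.6 = 30.96°;  2α = 61.93°
n_0 = (+0.3870, +0.9221)
n_1 = (-0.4633, +0.8862)
n_2 = (-0.9549, +0.2969)
n_3 = (-0.5809, -0.8140)
n_4 = (+0.8293, -0.5589)
n_5 = (+0.9881, +0.1538)
n_6 = (+0.7915, +0.6112)
  (0,1): δ = 129.63°  ·
  (0,2): δ = 84.50°  ·
  (0,3): δ = 12.74°  ✓
  (0,4): δ = 78.79°  ·
  (0,5): δ = 121.62°  ·
  (0,6): δ = 150.45°  ·
  (1,2): δ = 134.87°  ·
  (1,3): δ = 63.11°  ·
  (1,4): δ = 28.43°  ✓
  (1,5): δ = 71.25°  ·
  (1,6): δ = 100.08°  ·
  (2,3): δ = 108.24°  ·
  (2,4): δ = 16.70°  ✓
  (2,5): δ = 26.12°  ✓
  (2,6): δ = 54.95°  ✓
  (3,4): δ = 88.46°  ·
  (3,5): δ = 45.64°  ✓
  (3,6): δ = 16.81°  ✓
  (4,5): δ = 137.18°  ·
  (4,6): δ = 108.35°  ·
  (5,6): δ = 151.17°  ·
antipodal pairs: 7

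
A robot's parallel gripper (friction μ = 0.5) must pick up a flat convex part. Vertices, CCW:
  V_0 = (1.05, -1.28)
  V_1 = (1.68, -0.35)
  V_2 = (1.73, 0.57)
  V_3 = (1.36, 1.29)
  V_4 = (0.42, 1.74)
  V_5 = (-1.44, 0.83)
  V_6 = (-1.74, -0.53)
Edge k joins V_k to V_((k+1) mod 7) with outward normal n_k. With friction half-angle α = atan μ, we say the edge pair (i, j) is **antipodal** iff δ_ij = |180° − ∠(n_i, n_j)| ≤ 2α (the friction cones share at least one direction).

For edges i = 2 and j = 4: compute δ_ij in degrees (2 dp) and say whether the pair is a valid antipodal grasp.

α = atan 0.5 = 26.57°;  2α = 53.13°
edge 2: e_2 = (-0.37, +0.72);  n_2 = (+0.8894, +0.4571)
edge 4: e_4 = (-1.86, -0.91);  n_4 = (-0.4395, +0.8983)
∠(n_2, n_4) = 88.87°
δ = |180° − 88.87°| = 91.13°
91.13° > 2α = 53.13°  →  invalid

δ = 91.13°, invalid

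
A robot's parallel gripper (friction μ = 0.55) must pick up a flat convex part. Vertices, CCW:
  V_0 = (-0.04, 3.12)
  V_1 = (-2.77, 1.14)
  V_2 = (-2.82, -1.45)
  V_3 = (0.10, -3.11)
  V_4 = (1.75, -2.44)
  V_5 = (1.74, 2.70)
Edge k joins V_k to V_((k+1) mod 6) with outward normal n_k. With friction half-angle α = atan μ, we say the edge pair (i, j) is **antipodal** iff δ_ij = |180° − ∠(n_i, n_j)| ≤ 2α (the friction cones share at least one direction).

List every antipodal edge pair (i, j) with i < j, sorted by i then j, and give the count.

α = atan 0.55 = 28.81°;  2α = 57.62°
n_0 = (-0.5871, +0.8095)
n_1 = (-0.9998, +0.0193)
n_2 = (-0.4942, -0.8693)
n_3 = (+0.3762, -0.9265)
n_4 = (+1.0000, +0.0019)
n_5 = (+0.2296, +0.9733)
  (0,1): δ = 127.06°  ·
  (0,2): δ = 65.57°  ·
  (0,3): δ = 13.85°  ✓
  (0,4): δ = 54.16°  ✓
  (0,5): δ = 130.77°  ·
  (1,2): δ = 118.51°  ·
  (1,3): δ = 66.79°  ·
  (1,4): δ = 1.22°  ✓
  (1,5): δ = 77.83°  ·
  (2,3): δ = 128.28°  ·
  (2,4): δ = 60.27°  ·
  (2,5): δ = 16.34°  ✓
  (3,4): δ = 111.99°  ·
  (3,5): δ = 35.38°  ✓
  (4,5): δ = 103.39°  ·
antipodal pairs: 5

count = 5; pairs: (0,3), (0,4), (1,4), (2,5), (3,5)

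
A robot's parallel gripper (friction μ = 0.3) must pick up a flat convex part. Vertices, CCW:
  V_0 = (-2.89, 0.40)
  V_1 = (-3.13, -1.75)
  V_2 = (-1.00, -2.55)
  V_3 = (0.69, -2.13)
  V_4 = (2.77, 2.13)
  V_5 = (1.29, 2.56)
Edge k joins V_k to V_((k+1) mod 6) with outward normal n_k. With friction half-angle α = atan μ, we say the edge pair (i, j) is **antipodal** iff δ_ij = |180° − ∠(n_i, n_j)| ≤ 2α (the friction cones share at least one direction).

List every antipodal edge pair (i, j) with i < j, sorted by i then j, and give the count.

count = 4; pairs: (0,3), (1,4), (2,4), (2,5)

α = atan 0.3 = 16.70°;  2α = 33.40°
n_0 = (-0.9938, +0.1109)
n_1 = (-0.3516, -0.9361)
n_2 = (+0.2412, -0.9705)
n_3 = (+0.8986, -0.4388)
n_4 = (+0.2790, +0.9603)
n_5 = (-0.4591, +0.8884)
  (0,1): δ = 104.22°  ·
  (0,2): δ = 69.67°  ·
  (0,3): δ = 19.66°  ✓
  (0,4): δ = 80.17°  ·
  (0,5): δ = 123.70°  ·
  (1,2): δ = 145.46°  ·
  (1,3): δ = 95.44°  ·
  (1,4): δ = 4.38°  ✓
  (1,5): δ = 47.91°  ·
  (2,3): δ = 129.98°  ·
  (2,4): δ = 30.16°  ✓
  (2,5): δ = 13.37°  ✓
  (3,4): δ = 80.18°  ·
  (3,5): δ = 36.65°  ·
  (4,5): δ = 136.47°  ·
antipodal pairs: 4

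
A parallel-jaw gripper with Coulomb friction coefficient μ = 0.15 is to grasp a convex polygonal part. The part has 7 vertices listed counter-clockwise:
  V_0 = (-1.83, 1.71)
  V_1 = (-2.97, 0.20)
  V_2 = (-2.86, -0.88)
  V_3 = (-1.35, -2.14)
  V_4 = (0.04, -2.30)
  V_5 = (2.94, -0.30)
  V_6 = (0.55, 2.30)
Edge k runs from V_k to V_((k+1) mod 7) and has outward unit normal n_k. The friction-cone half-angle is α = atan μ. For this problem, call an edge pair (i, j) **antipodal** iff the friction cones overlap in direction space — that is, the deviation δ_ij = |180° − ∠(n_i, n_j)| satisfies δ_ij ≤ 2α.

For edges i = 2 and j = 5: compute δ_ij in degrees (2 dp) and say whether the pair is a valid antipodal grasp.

δ = 7.57°, valid

α = atan 0.15 = 8.53°;  2α = 17.06°
edge 2: e_2 = (+1.51, -1.26);  n_2 = (-0.6407, -0.7678)
edge 5: e_5 = (-2.39, +2.60);  n_5 = (+0.7362, +0.6767)
∠(n_2, n_5) = 172.43°
δ = |180° − 172.43°| = 7.57°
7.57° ≤ 2α = 17.06°  →  valid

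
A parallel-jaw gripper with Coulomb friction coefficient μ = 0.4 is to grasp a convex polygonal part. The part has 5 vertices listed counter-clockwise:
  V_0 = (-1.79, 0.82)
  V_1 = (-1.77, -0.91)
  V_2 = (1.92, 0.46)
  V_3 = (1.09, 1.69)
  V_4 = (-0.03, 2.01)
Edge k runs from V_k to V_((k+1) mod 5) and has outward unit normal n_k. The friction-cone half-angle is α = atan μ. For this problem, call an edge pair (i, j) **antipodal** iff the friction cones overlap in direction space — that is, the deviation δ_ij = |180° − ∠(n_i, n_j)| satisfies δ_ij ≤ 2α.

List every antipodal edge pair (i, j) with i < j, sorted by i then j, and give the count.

count = 3; pairs: (0,2), (1,3), (1,4)

α = atan 0.4 = 21.80°;  2α = 43.60°
n_0 = (-0.9999, -0.0116)
n_1 = (+0.3481, -0.9375)
n_2 = (+0.8289, +0.5594)
n_3 = (+0.2747, +0.9615)
n_4 = (-0.5601, +0.8284)
  (0,1): δ = 70.29°  ·
  (0,2): δ = 33.35°  ✓
  (0,3): δ = 73.39°  ·
  (0,4): δ = 123.40°  ·
  (1,2): δ = 76.36°  ·
  (1,3): δ = 36.31°  ✓
  (1,4): δ = 13.70°  ✓
  (2,3): δ = 139.96°  ·
  (2,4): δ = 89.95°  ·
  (3,4): δ = 129.99°  ·
antipodal pairs: 3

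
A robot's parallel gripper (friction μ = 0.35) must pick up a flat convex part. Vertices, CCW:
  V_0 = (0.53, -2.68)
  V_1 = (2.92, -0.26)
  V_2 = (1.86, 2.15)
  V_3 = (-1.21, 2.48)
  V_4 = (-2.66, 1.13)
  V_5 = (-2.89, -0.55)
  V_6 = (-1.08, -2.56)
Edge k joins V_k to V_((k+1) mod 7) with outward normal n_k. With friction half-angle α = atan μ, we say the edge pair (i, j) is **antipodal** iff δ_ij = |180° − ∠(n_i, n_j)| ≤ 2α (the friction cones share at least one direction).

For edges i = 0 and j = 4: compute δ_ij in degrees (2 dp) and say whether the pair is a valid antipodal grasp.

δ = 36.85°, valid

α = atan 0.35 = 19.29°;  2α = 38.58°
edge 0: e_0 = (+2.39, +2.42);  n_0 = (+0.7115, -0.7027)
edge 4: e_4 = (-0.23, -1.68);  n_4 = (-0.9908, +0.1356)
∠(n_0, n_4) = 143.15°
δ = |180° − 143.15°| = 36.85°
36.85° ≤ 2α = 38.58°  →  valid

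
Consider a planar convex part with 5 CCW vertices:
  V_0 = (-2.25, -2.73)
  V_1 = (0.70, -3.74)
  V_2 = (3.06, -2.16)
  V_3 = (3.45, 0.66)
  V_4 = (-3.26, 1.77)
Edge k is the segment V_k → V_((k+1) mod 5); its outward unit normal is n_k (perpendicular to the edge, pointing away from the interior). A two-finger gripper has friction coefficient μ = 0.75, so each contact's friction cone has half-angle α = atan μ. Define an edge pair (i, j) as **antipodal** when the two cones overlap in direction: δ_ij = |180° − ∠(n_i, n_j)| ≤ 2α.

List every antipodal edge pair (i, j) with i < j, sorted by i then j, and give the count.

count = 5; pairs: (0,3), (1,3), (1,4), (2,4), (3,4)

α = atan 0.75 = 36.87°;  2α = 73.74°
n_0 = (-0.3239, -0.9461)
n_1 = (+0.5563, -0.8310)
n_2 = (+0.9906, -0.1370)
n_3 = (+0.1632, +0.9866)
n_4 = (-0.9757, -0.2190)
  (0,1): δ = 127.30°  ·
  (0,2): δ = 78.97°  ·
  (0,3): δ = 9.51°  ✓
  (0,4): δ = 121.55°  ·
  (1,2): δ = 131.68°  ·
  (1,3): δ = 43.20°  ✓
  (1,4): δ = 68.85°  ✓
  (2,3): δ = 91.52°  ·
  (2,4): δ = 20.52°  ✓
  (3,4): δ = 67.96°  ✓
antipodal pairs: 5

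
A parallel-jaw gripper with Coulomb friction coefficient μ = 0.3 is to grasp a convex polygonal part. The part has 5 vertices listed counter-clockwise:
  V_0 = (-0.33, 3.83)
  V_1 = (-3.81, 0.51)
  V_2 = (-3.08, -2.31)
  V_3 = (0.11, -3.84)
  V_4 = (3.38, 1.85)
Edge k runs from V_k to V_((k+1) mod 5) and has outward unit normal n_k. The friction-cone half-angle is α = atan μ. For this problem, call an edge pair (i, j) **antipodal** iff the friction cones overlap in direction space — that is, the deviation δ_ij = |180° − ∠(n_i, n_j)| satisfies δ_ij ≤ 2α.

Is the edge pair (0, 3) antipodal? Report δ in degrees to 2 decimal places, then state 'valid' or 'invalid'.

α = atan 0.3 = 16.70°;  2α = 33.40°
edge 0: e_0 = (-3.48, -3.32);  n_0 = (-0.6903, +0.7235)
edge 3: e_3 = (+3.27, +5.69);  n_3 = (+0.8670, -0.4983)
∠(n_0, n_3) = 163.54°
δ = |180° − 163.54°| = 16.46°
16.46° ≤ 2α = 33.40°  →  valid

δ = 16.46°, valid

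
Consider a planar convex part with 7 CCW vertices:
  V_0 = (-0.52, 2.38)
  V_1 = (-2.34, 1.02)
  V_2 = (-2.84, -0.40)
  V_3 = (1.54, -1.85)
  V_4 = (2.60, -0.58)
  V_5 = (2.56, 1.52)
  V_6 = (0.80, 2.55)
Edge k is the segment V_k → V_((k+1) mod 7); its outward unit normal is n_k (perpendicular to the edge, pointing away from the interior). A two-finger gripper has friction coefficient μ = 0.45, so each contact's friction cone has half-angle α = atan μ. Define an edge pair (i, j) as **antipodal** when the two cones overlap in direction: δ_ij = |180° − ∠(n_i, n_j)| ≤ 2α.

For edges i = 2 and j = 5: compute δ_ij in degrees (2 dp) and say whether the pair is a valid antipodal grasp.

δ = 12.02°, valid

α = atan 0.45 = 24.23°;  2α = 48.46°
edge 2: e_2 = (+4.38, -1.45);  n_2 = (-0.3143, -0.9493)
edge 5: e_5 = (-1.76, +1.03);  n_5 = (+0.5051, +0.8631)
∠(n_2, n_5) = 167.98°
δ = |180° − 167.98°| = 12.02°
12.02° ≤ 2α = 48.46°  →  valid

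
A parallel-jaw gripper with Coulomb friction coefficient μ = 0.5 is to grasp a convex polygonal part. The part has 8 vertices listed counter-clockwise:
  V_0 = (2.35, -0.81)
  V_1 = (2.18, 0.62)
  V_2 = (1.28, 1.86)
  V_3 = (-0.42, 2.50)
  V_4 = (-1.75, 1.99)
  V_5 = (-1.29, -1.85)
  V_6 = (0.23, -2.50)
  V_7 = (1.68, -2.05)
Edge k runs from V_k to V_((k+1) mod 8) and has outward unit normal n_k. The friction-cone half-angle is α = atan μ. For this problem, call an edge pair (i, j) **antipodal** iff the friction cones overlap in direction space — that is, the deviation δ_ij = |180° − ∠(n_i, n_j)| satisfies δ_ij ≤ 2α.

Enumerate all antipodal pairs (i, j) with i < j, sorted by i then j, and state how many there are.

count = 9; pairs: (0,4), (1,4), (1,5), (2,5), (2,6), (3,5), (3,6), (3,7), (4,7)

α = atan 0.5 = 26.57°;  2α = 53.13°
n_0 = (+0.9930, +0.1180)
n_1 = (+0.8093, +0.5874)
n_2 = (+0.3523, +0.9359)
n_3 = (-0.3580, +0.9337)
n_4 = (-0.9929, -0.1189)
n_5 = (-0.3932, -0.9195)
n_6 = (+0.2964, -0.9551)
n_7 = (+0.8798, -0.4754)
  (0,1): δ = 150.81°  ·
  (0,2): δ = 117.41°  ·
  (0,3): δ = 75.80°  ·
  (0,4): δ = 0.05°  ✓
  (0,5): δ = 60.07°  ·
  (0,6): δ = 100.46°  ·
  (0,7): δ = 144.84°  ·
  (1,2): δ = 146.60°  ·
  (1,3): δ = 104.99°  ·
  (1,4): δ = 29.14°  ✓
  (1,5): δ = 30.87°  ✓
  (1,6): δ = 71.27°  ·
  (1,7): δ = 115.64°  ·
  (2,3): δ = 138.39°  ·
  (2,4): δ = 62.54°  ·
  (2,5): δ = 2.52°  ✓
  (2,6): δ = 37.87°  ✓
  (2,7): δ = 82.25°  ·
  (3,4): δ = 104.15°  ·
  (3,5): δ = 44.13°  ✓
  (3,6): δ = 3.74°  ✓
  (3,7): δ = 40.64°  ✓
  (4,5): δ = 119.98°  ·
  (4,6): δ = 79.59°  ·
  (4,7): δ = 35.21°  ✓
  (5,6): δ = 139.61°  ·
  (5,7): δ = 95.23°  ·
  (6,7): δ = 135.62°  ·
antipodal pairs: 9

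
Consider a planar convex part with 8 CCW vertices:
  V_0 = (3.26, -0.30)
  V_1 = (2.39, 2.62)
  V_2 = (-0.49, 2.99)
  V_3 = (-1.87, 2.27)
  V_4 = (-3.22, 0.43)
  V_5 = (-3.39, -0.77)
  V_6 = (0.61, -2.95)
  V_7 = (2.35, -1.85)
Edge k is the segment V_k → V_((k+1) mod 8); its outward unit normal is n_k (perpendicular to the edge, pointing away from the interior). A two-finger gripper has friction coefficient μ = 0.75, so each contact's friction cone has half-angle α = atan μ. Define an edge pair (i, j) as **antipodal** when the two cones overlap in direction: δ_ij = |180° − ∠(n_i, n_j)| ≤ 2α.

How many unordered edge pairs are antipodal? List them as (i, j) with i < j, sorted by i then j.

α = atan 0.75 = 36.87°;  2α = 73.74°
n_0 = (+0.9584, +0.2855)
n_1 = (+0.1274, +0.9918)
n_2 = (-0.4626, +0.8866)
n_3 = (-0.8063, +0.5916)
n_4 = (-0.9901, +0.1403)
n_5 = (-0.4785, -0.8781)
n_6 = (+0.5344, -0.8453)
n_7 = (+0.8624, -0.5063)
  (0,1): δ = 113.91°  ·
  (0,2): δ = 79.04°  ·
  (0,3): δ = 52.86°  ✓
  (0,4): δ = 24.65°  ✓
  (0,5): δ = 44.82°  ✓
  (0,6): δ = 105.71°  ·
  (0,7): δ = 132.99°  ·
  (1,2): δ = 145.13°  ·
  (1,3): δ = 118.95°  ·
  (1,4): δ = 90.74°  ·
  (1,5): δ = 21.27°  ✓
  (1,6): δ = 39.62°  ✓
  (1,7): δ = 66.90°  ✓
  (2,3): δ = 153.82°  ·
  (2,4): δ = 125.62°  ·
  (2,5): δ = 56.14°  ✓
  (2,6): δ = 4.75°  ✓
  (2,7): δ = 32.03°  ✓
  (3,4): δ = 151.80°  ·
  (3,5): δ = 82.32°  ·
  (3,6): δ = 21.43°  ✓
  (3,7): δ = 5.85°  ✓
  (4,5): δ = 110.53°  ·
  (4,6): δ = 49.64°  ✓
  (4,7): δ = 22.35°  ✓
  (5,6): δ = 119.11°  ·
  (5,7): δ = 91.83°  ·
  (6,7): δ = 152.72°  ·
antipodal pairs: 13

count = 13; pairs: (0,3), (0,4), (0,5), (1,5), (1,6), (1,7), (2,5), (2,6), (2,7), (3,6), (3,7), (4,6), (4,7)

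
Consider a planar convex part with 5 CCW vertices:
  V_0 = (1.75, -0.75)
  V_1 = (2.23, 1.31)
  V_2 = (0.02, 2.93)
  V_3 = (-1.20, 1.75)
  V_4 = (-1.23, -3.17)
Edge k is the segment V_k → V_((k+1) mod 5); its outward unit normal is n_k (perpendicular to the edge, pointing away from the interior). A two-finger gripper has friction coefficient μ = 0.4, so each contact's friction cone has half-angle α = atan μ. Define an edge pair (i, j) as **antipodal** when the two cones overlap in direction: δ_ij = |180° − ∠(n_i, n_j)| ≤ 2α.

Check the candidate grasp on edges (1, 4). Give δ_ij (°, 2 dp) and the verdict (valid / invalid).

α = atan 0.4 = 21.80°;  2α = 43.60°
edge 1: e_1 = (-2.21, +1.62);  n_1 = (+0.5912, +0.8065)
edge 4: e_4 = (+2.98, +2.42);  n_4 = (+0.6304, -0.7763)
∠(n_1, n_4) = 104.68°
δ = |180° − 104.68°| = 75.32°
75.32° > 2α = 43.60°  →  invalid

δ = 75.32°, invalid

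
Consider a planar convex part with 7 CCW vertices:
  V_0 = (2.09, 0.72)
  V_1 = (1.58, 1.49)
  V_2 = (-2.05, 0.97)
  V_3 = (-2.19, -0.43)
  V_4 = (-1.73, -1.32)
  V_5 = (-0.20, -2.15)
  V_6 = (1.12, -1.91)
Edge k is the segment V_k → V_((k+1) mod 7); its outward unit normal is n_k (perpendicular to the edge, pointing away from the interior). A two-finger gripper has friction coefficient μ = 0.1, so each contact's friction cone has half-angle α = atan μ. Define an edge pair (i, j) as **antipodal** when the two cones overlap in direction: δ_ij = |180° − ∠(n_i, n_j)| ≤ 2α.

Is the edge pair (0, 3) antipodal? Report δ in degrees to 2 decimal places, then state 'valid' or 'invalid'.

δ = 6.19°, valid

α = atan 0.1 = 5.71°;  2α = 11.42°
edge 0: e_0 = (-0.51, +0.77);  n_0 = (+0.8337, +0.5522)
edge 3: e_3 = (+0.46, -0.89);  n_3 = (-0.8884, -0.4592)
∠(n_0, n_3) = 173.81°
δ = |180° − 173.81°| = 6.19°
6.19° ≤ 2α = 11.42°  →  valid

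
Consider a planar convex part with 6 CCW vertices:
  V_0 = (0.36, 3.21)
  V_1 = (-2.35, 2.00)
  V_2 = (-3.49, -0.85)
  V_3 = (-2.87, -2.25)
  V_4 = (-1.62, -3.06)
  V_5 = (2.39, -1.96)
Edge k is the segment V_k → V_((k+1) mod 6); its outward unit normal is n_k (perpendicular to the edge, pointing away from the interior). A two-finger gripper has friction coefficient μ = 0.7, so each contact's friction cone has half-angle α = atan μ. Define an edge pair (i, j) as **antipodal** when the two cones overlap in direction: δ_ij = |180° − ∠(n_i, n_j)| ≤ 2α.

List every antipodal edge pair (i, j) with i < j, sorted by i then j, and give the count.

count = 6; pairs: (0,3), (0,4), (1,4), (1,5), (2,5), (3,5)

α = atan 0.7 = 34.99°;  2α = 69.98°
n_0 = (-0.4077, +0.9131)
n_1 = (-0.9285, +0.3714)
n_2 = (-0.9143, -0.4049)
n_3 = (-0.5438, -0.8392)
n_4 = (+0.2645, -0.9644)
n_5 = (+0.9308, +0.3655)
  (0,1): δ = 135.86°  ·
  (0,2): δ = 90.17°  ·
  (0,3): δ = 57.00°  ✓
  (0,4): δ = 8.72°  ✓
  (0,5): δ = 87.38°  ·
  (1,2): δ = 134.31°  ·
  (1,3): δ = 101.14°  ·
  (1,4): δ = 52.86°  ✓
  (1,5): δ = 43.24°  ✓
  (2,3): δ = 146.83°  ·
  (2,4): δ = 98.55°  ·
  (2,5): δ = 2.45°  ✓
  (3,4): δ = 131.72°  ·
  (3,5): δ = 35.62°  ✓
  (4,5): δ = 83.90°  ·
antipodal pairs: 6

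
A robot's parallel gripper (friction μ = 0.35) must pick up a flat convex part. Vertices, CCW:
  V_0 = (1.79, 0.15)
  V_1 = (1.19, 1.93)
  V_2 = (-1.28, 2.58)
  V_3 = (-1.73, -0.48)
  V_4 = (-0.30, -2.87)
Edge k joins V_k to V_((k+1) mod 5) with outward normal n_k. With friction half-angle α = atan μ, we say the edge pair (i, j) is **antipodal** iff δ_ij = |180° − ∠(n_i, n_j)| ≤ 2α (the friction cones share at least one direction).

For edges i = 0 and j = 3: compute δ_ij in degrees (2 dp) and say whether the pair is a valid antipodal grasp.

α = atan 0.35 = 19.29°;  2α = 38.58°
edge 0: e_0 = (-0.60, +1.78);  n_0 = (+0.9476, +0.3194)
edge 3: e_3 = (+1.43, -2.39);  n_3 = (-0.8581, -0.5134)
∠(n_0, n_3) = 167.73°
δ = |180° − 167.73°| = 12.27°
12.27° ≤ 2α = 38.58°  →  valid

δ = 12.27°, valid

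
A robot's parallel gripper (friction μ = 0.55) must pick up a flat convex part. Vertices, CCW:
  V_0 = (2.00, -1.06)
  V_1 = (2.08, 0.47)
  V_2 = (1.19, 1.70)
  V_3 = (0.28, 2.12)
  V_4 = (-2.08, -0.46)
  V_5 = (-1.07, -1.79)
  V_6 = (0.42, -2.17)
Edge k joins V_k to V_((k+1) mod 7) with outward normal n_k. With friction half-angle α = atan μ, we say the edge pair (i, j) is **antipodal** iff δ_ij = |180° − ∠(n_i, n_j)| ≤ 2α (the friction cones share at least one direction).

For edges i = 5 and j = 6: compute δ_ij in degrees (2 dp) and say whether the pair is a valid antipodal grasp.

α = atan 0.55 = 28.81°;  2α = 57.62°
edge 5: e_5 = (+1.49, -0.38);  n_5 = (-0.2471, -0.9690)
edge 6: e_6 = (+1.58, +1.11);  n_6 = (+0.5749, -0.8183)
∠(n_5, n_6) = 49.40°
δ = |180° − 49.40°| = 130.60°
130.60° > 2α = 57.62°  →  invalid

δ = 130.60°, invalid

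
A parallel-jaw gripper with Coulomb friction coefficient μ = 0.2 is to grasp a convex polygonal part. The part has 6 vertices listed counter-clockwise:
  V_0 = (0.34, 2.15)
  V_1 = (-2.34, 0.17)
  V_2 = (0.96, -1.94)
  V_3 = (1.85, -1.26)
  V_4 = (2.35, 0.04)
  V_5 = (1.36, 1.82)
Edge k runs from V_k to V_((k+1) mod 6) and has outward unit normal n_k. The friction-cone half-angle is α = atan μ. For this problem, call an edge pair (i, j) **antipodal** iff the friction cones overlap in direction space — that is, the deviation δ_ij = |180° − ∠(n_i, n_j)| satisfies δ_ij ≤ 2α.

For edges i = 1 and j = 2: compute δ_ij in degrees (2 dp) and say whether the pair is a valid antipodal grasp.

α = atan 0.2 = 11.31°;  2α = 22.62°
edge 1: e_1 = (+3.30, -2.11);  n_1 = (-0.5387, -0.8425)
edge 2: e_2 = (+0.89, +0.68);  n_2 = (+0.6071, -0.7946)
∠(n_1, n_2) = 69.98°
δ = |180° − 69.98°| = 110.02°
110.02° > 2α = 22.62°  →  invalid

δ = 110.02°, invalid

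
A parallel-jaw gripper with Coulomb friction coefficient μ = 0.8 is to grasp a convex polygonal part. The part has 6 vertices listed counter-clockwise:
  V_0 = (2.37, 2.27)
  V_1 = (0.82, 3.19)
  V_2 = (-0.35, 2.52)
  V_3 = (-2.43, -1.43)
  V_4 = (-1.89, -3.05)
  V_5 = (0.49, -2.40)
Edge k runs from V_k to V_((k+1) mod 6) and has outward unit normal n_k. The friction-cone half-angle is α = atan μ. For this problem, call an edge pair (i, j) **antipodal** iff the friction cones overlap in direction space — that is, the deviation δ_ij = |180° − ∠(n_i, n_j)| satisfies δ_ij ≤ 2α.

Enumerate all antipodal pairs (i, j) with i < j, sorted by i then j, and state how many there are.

count = 7; pairs: (0,3), (0,4), (1,4), (1,5), (2,4), (2,5), (3,5)

α = atan 0.8 = 38.66°;  2α = 77.32°
n_0 = (+0.5104, +0.8599)
n_1 = (-0.4969, +0.8678)
n_2 = (-0.8848, +0.4659)
n_3 = (-0.9487, -0.3162)
n_4 = (+0.2635, -0.9647)
n_5 = (+0.9277, -0.3734)
  (0,1): δ = 119.51°  ·
  (0,2): δ = 87.08°  ·
  (0,3): δ = 40.87°  ✓
  (0,4): δ = 45.97°  ✓
  (0,5): δ = 98.76°  ·
  (1,2): δ = 147.57°  ·
  (1,3): δ = 101.36°  ·
  (1,4): δ = 14.52°  ✓
  (1,5): δ = 38.27°  ✓
  (2,3): δ = 133.79°  ·
  (2,4): δ = 46.95°  ✓
  (2,5): δ = 5.84°  ✓
  (3,4): δ = 93.16°  ·
  (3,5): δ = 40.36°  ✓
  (4,5): δ = 127.20°  ·
antipodal pairs: 7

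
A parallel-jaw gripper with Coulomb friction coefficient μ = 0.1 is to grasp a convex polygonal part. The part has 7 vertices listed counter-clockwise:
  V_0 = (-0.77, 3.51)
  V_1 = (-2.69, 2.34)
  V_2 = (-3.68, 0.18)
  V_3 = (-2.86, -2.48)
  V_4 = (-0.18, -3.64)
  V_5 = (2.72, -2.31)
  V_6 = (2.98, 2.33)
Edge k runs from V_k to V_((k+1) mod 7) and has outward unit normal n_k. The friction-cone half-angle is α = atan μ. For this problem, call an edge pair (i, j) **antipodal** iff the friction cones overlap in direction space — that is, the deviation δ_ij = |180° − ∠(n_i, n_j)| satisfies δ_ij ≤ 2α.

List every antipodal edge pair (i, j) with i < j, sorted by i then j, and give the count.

count = 2; pairs: (0,4), (3,6)

α = atan 0.1 = 5.71°;  2α = 11.42°
n_0 = (-0.5204, +0.8539)
n_1 = (-0.9091, +0.4167)
n_2 = (-0.9556, -0.2946)
n_3 = (-0.3972, -0.9177)
n_4 = (+0.4169, -0.9090)
n_5 = (+0.9984, -0.0559)
n_6 = (+0.3002, +0.9539)
  (0,1): δ = 145.98°  ·
  (0,2): δ = 104.22°  ·
  (0,3): δ = 54.76°  ·
  (0,4): δ = 6.72°  ✓
  (0,5): δ = 55.44°  ·
  (0,6): δ = 131.18°  ·
  (1,2): δ = 138.24°  ·
  (1,3): δ = 88.78°  ·
  (1,4): δ = 40.74°  ·
  (1,5): δ = 21.42°  ·
  (1,6): δ = 97.16°  ·
  (2,3): δ = 130.54°  ·
  (2,4): δ = 82.50°  ·
  (2,5): δ = 20.34°  ·
  (2,6): δ = 55.40°  ·
  (3,4): δ = 131.96°  ·
  (3,5): δ = 69.80°  ·
  (3,6): δ = 5.94°  ✓
  (4,5): δ = 117.84°  ·
  (4,6): δ = 42.10°  ·
  (5,6): δ = 104.26°  ·
antipodal pairs: 2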